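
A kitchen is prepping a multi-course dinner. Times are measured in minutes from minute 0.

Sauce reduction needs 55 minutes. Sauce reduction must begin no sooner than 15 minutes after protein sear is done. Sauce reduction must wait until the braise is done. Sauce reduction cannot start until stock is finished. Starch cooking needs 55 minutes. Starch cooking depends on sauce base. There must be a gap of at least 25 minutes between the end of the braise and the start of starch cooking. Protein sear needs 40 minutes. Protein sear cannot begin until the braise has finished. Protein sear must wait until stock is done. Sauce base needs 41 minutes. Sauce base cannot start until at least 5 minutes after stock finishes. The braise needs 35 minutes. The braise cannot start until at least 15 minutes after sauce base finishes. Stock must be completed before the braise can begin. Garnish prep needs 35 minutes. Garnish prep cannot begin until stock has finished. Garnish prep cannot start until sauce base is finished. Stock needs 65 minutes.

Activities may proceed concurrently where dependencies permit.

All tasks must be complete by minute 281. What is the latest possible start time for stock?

10

Sauce reduction has no dependents, so it just needs to finish by minute 281. Starting by 281 − 55 = minute 226 achieves that.
Protein sear has to be done before sauce reduction (must start by minute 226, minus 15-minute gap → minute 211). That means finishing by minute 211, i.e. starting by 211 − 40 = minute 171.
Nothing follows starch cooking; the deadline of minute 281 is its only limit. It must start by 281 − 55 = minute 226.
The braise has several dependents: protein sear (must start by minute 171); sauce reduction (must start by minute 226); starch cooking (must start by minute 226, minus 25-minute gap → minute 201). The earliest of those limits is minute 171, so the braise must start by 171 − 35 = minute 136.
Garnish prep has no dependents, so it just needs to finish by minute 281. Starting by 281 − 35 = minute 246 achieves that.
Sauce base feeds the braise (must start by minute 136, minus 15-minute gap → minute 121); starch cooking (must start by minute 226); garnish prep (must start by minute 246). Taking the minimum, sauce base must finish by minute 121 and start by 121 − 41 = minute 80.
Stock must finish in time for sauce base (must start by minute 80, minus 5-minute gap → minute 75); the braise (must start by minute 136); protein sear (must start by minute 171); sauce reduction (must start by minute 226); garnish prep (must start by minute 246). The tightest is minute 75, so stock must start by 75 − 65 = minute 10.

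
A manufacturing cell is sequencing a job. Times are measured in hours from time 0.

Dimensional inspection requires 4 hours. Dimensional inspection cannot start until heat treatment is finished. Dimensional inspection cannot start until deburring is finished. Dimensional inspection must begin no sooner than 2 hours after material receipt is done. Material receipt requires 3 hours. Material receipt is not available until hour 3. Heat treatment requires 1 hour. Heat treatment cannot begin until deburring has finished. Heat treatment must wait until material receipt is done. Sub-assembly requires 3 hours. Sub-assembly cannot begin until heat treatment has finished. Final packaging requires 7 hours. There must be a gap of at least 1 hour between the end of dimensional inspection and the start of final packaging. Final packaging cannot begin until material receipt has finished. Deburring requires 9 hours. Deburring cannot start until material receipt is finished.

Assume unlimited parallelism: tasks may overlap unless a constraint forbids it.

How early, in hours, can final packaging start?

21

Material receipt waits on its own release at hour 3, so it starts at hour 3 and finishes at 3 + 3 = hour 6.
Deburring waits on material receipt (finishes hour 6), so it starts at hour 6 and finishes at 6 + 9 = hour 15.
Heat treatment cannot start until deburring (finishes hour 15); material receipt (finishes hour 6). The controlling bound is hour 15, so heat treatment finishes at 15 + 1 = hour 16.
For dimensional inspection: heat treatment (finishes hour 16); deburring (finishes hour 15); material receipt (finishes hour 6, plus 2-hour gap → hour 8). Taking the maximum gives a start of hour 16, and it finishes at 16 + 4 = hour 20.
Final packaging waits on dimensional inspection (finishes hour 20, plus 1-hour gap → hour 21); material receipt (finishes hour 6). The latest of these is hour 21, which is the earliest final packaging can start.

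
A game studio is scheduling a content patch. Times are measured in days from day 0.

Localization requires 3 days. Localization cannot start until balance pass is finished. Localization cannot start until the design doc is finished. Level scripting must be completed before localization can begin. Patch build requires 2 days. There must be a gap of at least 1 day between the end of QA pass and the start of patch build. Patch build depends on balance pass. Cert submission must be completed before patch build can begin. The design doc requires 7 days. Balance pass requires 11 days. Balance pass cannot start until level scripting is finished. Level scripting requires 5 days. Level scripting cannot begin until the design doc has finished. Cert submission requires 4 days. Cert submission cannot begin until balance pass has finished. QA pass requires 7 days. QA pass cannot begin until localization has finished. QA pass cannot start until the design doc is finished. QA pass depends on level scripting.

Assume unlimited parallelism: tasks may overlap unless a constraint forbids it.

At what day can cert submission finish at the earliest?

The design doc can start immediately at day 0; it finishes at day 7.
Level scripting waits on the design doc (finishes day 7), so it starts at day 7 and finishes at 7 + 5 = day 12.
Balance pass waits on level scripting (finishes day 12), so it starts at day 12 and finishes at 12 + 11 = day 23.
Cert submission waits on balance pass (finishes day 23), so it starts at day 23 and finishes at 23 + 4 = day 27.

27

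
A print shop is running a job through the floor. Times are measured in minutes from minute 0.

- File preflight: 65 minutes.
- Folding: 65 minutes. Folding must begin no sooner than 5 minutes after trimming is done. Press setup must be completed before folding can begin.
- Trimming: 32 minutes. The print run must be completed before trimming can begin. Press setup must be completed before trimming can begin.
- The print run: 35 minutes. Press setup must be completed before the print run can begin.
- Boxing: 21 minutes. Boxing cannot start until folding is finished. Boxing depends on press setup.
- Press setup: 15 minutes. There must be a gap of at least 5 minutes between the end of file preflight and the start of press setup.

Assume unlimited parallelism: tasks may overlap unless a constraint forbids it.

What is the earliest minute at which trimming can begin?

File preflight can start immediately at minute 0; it finishes at minute 65.
Press setup waits on file preflight (finishes minute 65, plus 5-minute gap → minute 70), so it starts at minute 70 and finishes at 70 + 15 = minute 85.
After press setup (finishes minute 85), the print run can start at minute 85 and finishes at minute 120.
Trimming waits on the print run (finishes minute 120); press setup (finishes minute 85). The latest of these is minute 120, which is the earliest trimming can start.

120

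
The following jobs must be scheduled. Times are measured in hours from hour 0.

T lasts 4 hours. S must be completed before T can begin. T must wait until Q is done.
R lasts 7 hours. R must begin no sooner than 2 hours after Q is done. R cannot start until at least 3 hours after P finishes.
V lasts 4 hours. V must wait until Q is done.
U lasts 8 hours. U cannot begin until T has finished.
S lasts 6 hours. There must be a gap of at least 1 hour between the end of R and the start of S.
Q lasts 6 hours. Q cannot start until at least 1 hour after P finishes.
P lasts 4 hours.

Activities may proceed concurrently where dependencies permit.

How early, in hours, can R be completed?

20

Nothing blocks P, so it runs from hour 0 to hour 4.
After P (finishes hour 4, plus 1-hour gap → hour 5), Q can start at hour 5 and finishes at hour 11.
R cannot start until Q (finishes hour 11, plus 2-hour gap → hour 13); P (finishes hour 4, plus 3-hour gap → hour 7). The controlling bound is hour 13, so R finishes at 13 + 7 = hour 20.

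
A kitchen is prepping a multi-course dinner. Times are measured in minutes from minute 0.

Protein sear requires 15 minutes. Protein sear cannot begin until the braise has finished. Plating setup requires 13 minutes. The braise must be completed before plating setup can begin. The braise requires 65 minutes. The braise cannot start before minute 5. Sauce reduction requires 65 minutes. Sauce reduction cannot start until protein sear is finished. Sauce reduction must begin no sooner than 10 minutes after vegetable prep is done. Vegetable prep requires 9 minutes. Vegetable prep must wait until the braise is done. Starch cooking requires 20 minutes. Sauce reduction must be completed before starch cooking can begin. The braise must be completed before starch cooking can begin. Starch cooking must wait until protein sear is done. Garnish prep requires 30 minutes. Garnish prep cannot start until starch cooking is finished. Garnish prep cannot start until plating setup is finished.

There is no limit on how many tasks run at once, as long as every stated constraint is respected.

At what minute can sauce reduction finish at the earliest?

The braise cannot begin until its own release at minute 5. It runs from minute 5 to 5 + 65 = minute 70.
Vegetable prep waits on the braise (finishes minute 70), so it starts at minute 70 and finishes at 70 + 9 = minute 79.
Protein sear cannot begin until the braise (finishes minute 70). It runs from minute 70 to 70 + 15 = minute 85.
Sauce reduction cannot start until protein sear (finishes minute 85); vegetable prep (finishes minute 79, plus 10-minute gap → minute 89). The controlling bound is minute 89, so sauce reduction finishes at 89 + 65 = minute 154.

154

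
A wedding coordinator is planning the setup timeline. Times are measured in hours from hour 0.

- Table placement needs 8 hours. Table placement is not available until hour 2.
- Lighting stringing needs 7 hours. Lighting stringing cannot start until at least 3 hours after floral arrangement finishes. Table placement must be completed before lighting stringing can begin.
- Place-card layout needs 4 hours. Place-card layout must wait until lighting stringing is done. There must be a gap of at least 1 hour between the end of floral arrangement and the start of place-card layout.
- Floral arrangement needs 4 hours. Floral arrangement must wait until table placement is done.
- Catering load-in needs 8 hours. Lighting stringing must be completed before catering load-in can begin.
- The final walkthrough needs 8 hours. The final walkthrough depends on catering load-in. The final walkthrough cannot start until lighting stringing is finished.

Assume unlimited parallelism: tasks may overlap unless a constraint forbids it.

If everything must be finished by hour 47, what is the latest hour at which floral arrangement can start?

17

The final walkthrough has no dependents, so it just needs to finish by hour 47. Starting by 47 − 8 = hour 39 achieves that.
Catering load-in feeds into the final walkthrough (must start by hour 39); so catering load-in must finish by hour 39 and therefore start by hour 31.
Place-card layout has no dependents, so it just needs to finish by hour 47. Starting by 47 − 4 = hour 43 achieves that.
For lighting stringing: catering load-in (must start by hour 31); place-card layout (must start by hour 43); the final walkthrough (must start by hour 39). The most restrictive is hour 31; with a 7-hour duration, lighting stringing must start by hour 24.
Floral arrangement feeds lighting stringing (must start by hour 24, minus 3-hour gap → hour 21); place-card layout (must start by hour 43, minus 1-hour gap → hour 42). Taking the minimum, floral arrangement must finish by hour 21 and start by 21 − 4 = hour 17.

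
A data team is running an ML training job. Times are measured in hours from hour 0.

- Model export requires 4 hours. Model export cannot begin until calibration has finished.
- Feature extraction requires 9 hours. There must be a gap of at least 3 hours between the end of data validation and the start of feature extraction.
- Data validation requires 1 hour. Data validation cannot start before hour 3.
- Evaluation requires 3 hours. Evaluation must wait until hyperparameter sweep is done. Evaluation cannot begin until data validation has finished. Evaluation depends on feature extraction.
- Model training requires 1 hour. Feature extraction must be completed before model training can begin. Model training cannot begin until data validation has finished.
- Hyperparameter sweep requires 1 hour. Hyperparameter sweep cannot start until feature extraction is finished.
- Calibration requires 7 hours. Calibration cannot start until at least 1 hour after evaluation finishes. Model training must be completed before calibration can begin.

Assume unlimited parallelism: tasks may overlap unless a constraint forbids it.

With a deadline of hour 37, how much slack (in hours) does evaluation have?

5

After its own release at hour 3, data validation can start at hour 3 and finishes at hour 4.
After data validation (finishes hour 4, plus 3-hour gap → hour 7), feature extraction can start at hour 7 and finishes at hour 16.
After feature extraction (finishes hour 16), hyperparameter sweep can start at hour 16 and finishes at hour 17.
For evaluation: hyperparameter sweep (finishes hour 17); data validation (finishes hour 4); feature extraction (finishes hour 16). Taking the maximum gives a start of hour 17, and it finishes at 17 + 3 = hour 20.

Working backward from the deadline:
To finish by hour 37, model export (duration 4) must start no later than hour 33.
Calibration feeds into model export (must start by hour 33); so calibration must finish by hour 33 and therefore start by hour 26.
Since calibration (must start by hour 26, minus 1-hour gap → hour 25) depends on it, evaluation must finish by hour 25. Backing off its 3-hour duration gives a latest start of hour 22.
So evaluation can start as early as hour 17 and as late as hour 22, giving 22 − 17 = 5 hours of slack.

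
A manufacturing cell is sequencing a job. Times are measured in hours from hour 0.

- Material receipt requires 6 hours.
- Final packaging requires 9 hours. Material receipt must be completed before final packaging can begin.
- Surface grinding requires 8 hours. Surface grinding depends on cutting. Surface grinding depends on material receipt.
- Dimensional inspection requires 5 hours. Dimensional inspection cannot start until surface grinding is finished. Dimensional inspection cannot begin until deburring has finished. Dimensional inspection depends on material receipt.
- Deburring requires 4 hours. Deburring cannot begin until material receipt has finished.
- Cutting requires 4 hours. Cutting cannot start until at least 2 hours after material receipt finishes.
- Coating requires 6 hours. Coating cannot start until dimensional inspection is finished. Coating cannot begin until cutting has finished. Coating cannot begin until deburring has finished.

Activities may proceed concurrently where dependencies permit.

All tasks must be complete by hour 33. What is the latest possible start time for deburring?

18

Coating has no dependents, so it just needs to finish by hour 33. Starting by 33 − 6 = hour 27 achieves that.
Since coating (must start by hour 27) depends on it, dimensional inspection must finish by hour 27. Backing off its 5-hour duration gives a latest start of hour 22.
Deburring feeds dimensional inspection (must start by hour 22); coating (must start by hour 27). Taking the minimum, deburring must finish by hour 22 and start by 22 − 4 = hour 18.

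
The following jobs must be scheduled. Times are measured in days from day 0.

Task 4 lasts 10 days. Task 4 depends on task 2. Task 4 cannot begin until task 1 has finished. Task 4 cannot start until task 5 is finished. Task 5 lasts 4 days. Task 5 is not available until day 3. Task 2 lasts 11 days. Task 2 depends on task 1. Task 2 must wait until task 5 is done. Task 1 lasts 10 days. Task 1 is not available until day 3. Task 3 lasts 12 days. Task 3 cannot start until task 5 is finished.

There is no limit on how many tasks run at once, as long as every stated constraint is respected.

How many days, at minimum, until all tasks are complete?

Task 5 cannot begin until its own release at day 3. It runs from day 3 to 3 + 4 = day 7.
After task 5 (finishes day 7), task 3 can start at day 7 and finishes at day 19.
After its own release at day 3, task 1 can start at day 3 and finishes at day 13.
Task 2 needs all of task 1 (finishes day 13); task 5 (finishes day 7). That puts its earliest start at day 13; it finishes at 13 + 11 = day 24.
Task 4 needs all of task 2 (finishes day 24); task 1 (finishes day 13); task 5 (finishes day 7). That puts its earliest start at day 24; it finishes at 24 + 10 = day 34.
All tasks are finished once the last one completes. Finish times: Task 1 at 13, Task 2 at 24, Task 3 at 19, Task 4 at 34, Task 5 at 7. The latest is day 34.

34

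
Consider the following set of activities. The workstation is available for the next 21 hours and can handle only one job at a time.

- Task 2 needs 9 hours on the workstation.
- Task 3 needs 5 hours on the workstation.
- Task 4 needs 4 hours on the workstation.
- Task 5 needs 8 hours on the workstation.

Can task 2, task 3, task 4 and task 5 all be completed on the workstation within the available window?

Running back to back, the jobs need 9 + 5 + 4 + 8 = 26 hours on the workstation.
Since 26 > 21, they cannot all fit.

No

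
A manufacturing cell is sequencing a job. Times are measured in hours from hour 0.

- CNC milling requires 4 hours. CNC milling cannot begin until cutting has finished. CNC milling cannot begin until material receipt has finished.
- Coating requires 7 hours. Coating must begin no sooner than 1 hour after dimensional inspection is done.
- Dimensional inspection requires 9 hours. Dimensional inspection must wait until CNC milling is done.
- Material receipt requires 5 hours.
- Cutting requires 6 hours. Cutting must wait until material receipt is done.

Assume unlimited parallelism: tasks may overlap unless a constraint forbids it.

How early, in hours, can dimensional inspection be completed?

Material receipt has no prerequisites, so it starts at hour 0 and finishes at hour 5.
Cutting cannot begin until material receipt (finishes hour 5). It runs from hour 5 to 5 + 6 = hour 11.
CNC milling cannot start until cutting (finishes hour 11); material receipt (finishes hour 5). The controlling bound is hour 11, so CNC milling finishes at 11 + 4 = hour 15.
Dimensional inspection waits on CNC milling (finishes hour 15), so it starts at hour 15 and finishes at 15 + 9 = hour 24.

24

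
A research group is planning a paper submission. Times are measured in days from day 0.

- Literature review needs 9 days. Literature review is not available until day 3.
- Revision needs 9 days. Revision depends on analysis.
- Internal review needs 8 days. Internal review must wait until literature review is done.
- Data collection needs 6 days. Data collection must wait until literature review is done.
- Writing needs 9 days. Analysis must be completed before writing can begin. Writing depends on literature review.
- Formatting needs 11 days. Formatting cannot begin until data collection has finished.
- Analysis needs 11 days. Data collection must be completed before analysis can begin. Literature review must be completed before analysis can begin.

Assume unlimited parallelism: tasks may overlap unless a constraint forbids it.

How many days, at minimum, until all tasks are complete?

38

After its own release at day 3, literature review can start at day 3 and finishes at day 12.
After literature review (finishes day 12), internal review can start at day 12 and finishes at day 20.
After literature review (finishes day 12), data collection can start at day 12 and finishes at day 18.
After data collection (finishes day 18), formatting can start at day 18 and finishes at day 29.
For analysis: data collection (finishes day 18); literature review (finishes day 12). Taking the maximum gives a start of day 18, and it finishes at 18 + 11 = day 29.
Revision cannot begin until analysis (finishes day 29). It runs from day 29 to 29 + 9 = day 38.
Writing cannot start until analysis (finishes day 29); literature review (finishes day 12). The controlling bound is day 29, so writing finishes at 29 + 9 = day 38.
All tasks are finished once the last one completes. Finish times: Literature review at 12, Data collection at 18, Analysis at 29, Writing at 38, Internal review at 20, Revision at 38, Formatting at 29. The latest is day 38.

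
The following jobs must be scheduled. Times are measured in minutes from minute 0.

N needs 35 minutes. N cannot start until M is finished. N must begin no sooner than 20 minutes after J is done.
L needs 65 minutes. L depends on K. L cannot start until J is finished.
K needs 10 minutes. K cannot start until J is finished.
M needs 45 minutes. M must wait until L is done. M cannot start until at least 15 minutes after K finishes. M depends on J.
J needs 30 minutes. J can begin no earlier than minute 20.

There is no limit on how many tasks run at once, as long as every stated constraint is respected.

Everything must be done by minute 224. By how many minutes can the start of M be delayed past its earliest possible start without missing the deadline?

J cannot begin until its own release at minute 20. It runs from minute 20 to 20 + 30 = minute 50.
K waits on J (finishes minute 50), so it starts at minute 50 and finishes at 50 + 10 = minute 60.
L needs all of K (finishes minute 60); J (finishes minute 50). That puts its earliest start at minute 60; it finishes at 60 + 65 = minute 125.
M needs all of L (finishes minute 125); K (finishes minute 60, plus 15-minute gap → minute 75); J (finishes minute 50). That puts its earliest start at minute 125; it finishes at 125 + 45 = minute 170.

Working backward from the deadline:
N has no dependents, so it just needs to finish by minute 224. Starting by 224 − 35 = minute 189 achieves that.
M must finish before N (must start by minute 189). With a 45-minute duration, M must start by 189 − 45 = minute 144.
So M can start as early as minute 125 and as late as minute 144, giving 144 − 125 = 19 minutes of slack.

19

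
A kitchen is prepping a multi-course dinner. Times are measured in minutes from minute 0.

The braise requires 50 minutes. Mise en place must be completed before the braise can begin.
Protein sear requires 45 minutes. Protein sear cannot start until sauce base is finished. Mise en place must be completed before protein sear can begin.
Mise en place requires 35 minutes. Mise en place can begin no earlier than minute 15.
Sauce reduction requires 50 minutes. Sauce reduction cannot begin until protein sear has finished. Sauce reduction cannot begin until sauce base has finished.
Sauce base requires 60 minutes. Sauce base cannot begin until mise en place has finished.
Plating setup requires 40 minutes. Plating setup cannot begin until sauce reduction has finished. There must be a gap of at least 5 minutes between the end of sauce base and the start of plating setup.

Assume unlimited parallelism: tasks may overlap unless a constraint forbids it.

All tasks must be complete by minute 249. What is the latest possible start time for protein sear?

114

To finish by minute 249, plating setup (duration 40) must start no later than minute 209.
Sauce reduction must finish before plating setup (must start by minute 209). With a 50-minute duration, sauce reduction must start by 209 − 50 = minute 159.
Protein sear must finish before sauce reduction (must start by minute 159). With a 45-minute duration, protein sear must start by 159 − 45 = minute 114.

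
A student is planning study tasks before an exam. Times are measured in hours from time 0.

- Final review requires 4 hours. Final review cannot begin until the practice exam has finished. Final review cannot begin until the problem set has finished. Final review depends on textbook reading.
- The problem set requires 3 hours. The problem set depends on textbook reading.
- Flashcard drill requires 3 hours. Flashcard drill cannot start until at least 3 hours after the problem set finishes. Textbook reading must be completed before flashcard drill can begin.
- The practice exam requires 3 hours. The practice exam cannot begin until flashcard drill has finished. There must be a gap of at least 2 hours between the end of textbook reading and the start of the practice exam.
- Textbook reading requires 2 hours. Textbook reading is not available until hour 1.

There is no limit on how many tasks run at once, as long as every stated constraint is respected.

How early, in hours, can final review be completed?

After its own release at hour 1, textbook reading can start at hour 1 and finishes at hour 3.
The problem set cannot begin until textbook reading (finishes hour 3). It runs from hour 3 to 3 + 3 = hour 6.
Flashcard drill needs all of the problem set (finishes hour 6, plus 3-hour gap → hour 9); textbook reading (finishes hour 3). That puts its earliest start at hour 9; it finishes at 9 + 3 = hour 12.
The practice exam needs all of flashcard drill (finishes hour 12); textbook reading (finishes hour 3, plus 2-hour gap → hour 5). That puts its earliest start at hour 12; it finishes at 12 + 3 = hour 15.
Final review has to wait for the practice exam (finishes hour 15); the problem set (finishes hour 6); textbook reading (finishes hour 3). The latest of these is hour 15, so final review runs hour 15 to 15 + 4 = hour 19.

19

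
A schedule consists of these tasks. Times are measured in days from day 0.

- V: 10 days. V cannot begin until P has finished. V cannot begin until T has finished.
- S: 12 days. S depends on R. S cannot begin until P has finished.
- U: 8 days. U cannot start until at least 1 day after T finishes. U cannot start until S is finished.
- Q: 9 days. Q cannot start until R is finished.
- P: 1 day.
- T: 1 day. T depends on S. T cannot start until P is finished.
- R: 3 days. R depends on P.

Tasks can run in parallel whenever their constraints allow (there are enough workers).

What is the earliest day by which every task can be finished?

27

Nothing blocks P, so it runs from day 0 to day 1.
R cannot begin until P (finishes day 1). It runs from day 1 to 1 + 3 = day 4.
S needs all of R (finishes day 4); P (finishes day 1). That puts its earliest start at day 4; it finishes at 4 + 12 = day 16.
T needs all of S (finishes day 16); P (finishes day 1). That puts its earliest start at day 16; it finishes at 16 + 1 = day 17.
For V: P (finishes day 1); T (finishes day 17). Taking the maximum gives a start of day 17, and it finishes at 17 + 10 = day 27.
U has to wait for T (finishes day 17, plus 1-day gap → day 18); S (finishes day 16). The latest of these is day 18, so U runs day 18 to 18 + 8 = day 26.
Q waits on R (finishes day 4), so it starts at day 4 and finishes at 4 + 9 = day 13.
All tasks are finished once the last one completes. Finish times: P at 1, Q at 13, R at 4, S at 16, T at 17, U at 26, V at 27. The latest is day 27.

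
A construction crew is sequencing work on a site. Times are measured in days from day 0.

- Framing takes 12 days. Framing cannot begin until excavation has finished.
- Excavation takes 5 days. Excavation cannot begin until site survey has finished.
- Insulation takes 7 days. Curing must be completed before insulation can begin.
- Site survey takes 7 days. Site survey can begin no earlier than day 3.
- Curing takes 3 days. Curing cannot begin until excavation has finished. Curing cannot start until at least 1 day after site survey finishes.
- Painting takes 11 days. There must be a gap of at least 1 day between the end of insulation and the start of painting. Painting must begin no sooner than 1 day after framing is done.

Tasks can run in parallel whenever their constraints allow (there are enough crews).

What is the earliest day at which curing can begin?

15

After its own release at day 3, site survey can start at day 3 and finishes at day 10.
Excavation cannot begin until site survey (finishes day 10). It runs from day 10 to 10 + 5 = day 15.
Curing waits on excavation (finishes day 15); site survey (finishes day 10, plus 1-day gap → day 11). The latest of these is day 15, which is the earliest curing can start.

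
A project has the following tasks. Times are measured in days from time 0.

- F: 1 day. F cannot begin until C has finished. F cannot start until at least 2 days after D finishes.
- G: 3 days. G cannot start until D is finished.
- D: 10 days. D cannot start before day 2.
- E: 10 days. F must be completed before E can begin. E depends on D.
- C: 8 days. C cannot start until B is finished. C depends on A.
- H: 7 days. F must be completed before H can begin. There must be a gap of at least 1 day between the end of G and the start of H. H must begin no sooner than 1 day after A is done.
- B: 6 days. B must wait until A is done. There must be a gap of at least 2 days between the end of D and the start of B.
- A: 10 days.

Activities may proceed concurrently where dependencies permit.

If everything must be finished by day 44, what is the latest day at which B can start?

To finish by day 44, E (duration 10) must start no later than day 34.
H has no dependents, so it just needs to finish by day 44. Starting by 44 − 7 = day 37 achieves that.
F must finish in time for E (must start by day 34); H (must start by day 37). The tightest is day 34, so F must start by 34 − 1 = day 33.
Since F (must start by day 33) depends on it, C must finish by day 33. Backing off its 8-day duration gives a latest start of day 25.
B must finish before C (must start by day 25). With a 6-day duration, B must start by 25 − 6 = day 19.

19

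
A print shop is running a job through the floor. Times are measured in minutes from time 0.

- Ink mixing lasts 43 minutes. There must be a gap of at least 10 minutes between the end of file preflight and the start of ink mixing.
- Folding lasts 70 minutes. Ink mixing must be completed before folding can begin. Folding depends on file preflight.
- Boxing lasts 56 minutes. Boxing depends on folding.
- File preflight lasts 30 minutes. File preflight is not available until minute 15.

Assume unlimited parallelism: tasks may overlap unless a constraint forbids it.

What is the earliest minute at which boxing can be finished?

224

After its own release at minute 15, file preflight can start at minute 15 and finishes at minute 45.
Ink mixing cannot begin until file preflight (finishes minute 45, plus 10-minute gap → minute 55). It runs from minute 55 to 55 + 43 = minute 98.
Folding needs all of ink mixing (finishes minute 98); file preflight (finishes minute 45). That puts its earliest start at minute 98; it finishes at 98 + 70 = minute 168.
Boxing waits on folding (finishes minute 168), so it starts at minute 168 and finishes at 168 + 56 = minute 224.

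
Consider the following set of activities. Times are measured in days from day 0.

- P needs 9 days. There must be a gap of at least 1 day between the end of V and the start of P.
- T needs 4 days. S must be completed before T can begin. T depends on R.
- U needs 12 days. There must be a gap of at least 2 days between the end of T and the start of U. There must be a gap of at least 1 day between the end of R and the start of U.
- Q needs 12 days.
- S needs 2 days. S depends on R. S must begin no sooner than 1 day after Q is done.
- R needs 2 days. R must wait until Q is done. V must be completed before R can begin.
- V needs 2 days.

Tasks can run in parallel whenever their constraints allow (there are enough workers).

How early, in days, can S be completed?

V can start immediately at day 0; it finishes at day 2.
Q has no prerequisites, so it starts at day 0 and finishes at day 12.
For R: Q (finishes day 12); V (finishes day 2). Taking the maximum gives a start of day 12, and it finishes at 12 + 2 = day 14.
S has to wait for R (finishes day 14); Q (finishes day 12, plus 1-day gap → day 13). The latest of these is day 14, so S runs day 14 to 14 + 2 = day 16.

16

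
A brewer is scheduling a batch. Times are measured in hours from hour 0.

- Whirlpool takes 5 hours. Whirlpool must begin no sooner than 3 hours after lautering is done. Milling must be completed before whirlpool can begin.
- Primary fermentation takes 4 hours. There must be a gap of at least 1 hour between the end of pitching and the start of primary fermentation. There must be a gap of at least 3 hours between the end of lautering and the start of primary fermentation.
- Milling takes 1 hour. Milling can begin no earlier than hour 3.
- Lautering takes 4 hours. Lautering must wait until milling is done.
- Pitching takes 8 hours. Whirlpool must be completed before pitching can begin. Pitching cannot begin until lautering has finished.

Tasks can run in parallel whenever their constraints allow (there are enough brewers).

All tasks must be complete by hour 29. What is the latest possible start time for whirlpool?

11

Nothing follows primary fermentation; the deadline of hour 29 is its only limit. It must start by 29 − 4 = hour 25.
Since primary fermentation (must start by hour 25, minus 1-hour gap → hour 24) depends on it, pitching must finish by hour 24. Backing off its 8-hour duration gives a latest start of hour 16.
Whirlpool feeds into pitching (must start by hour 16); so whirlpool must finish by hour 16 and therefore start by hour 11.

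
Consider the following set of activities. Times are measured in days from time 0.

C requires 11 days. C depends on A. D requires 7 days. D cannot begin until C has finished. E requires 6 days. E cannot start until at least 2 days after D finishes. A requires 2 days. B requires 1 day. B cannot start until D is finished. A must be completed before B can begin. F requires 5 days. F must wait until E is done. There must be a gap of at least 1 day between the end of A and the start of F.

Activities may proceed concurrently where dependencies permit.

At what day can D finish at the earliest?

20

A can start immediately at day 0; it finishes at day 2.
C cannot begin until A (finishes day 2). It runs from day 2 to 2 + 11 = day 13.
D cannot begin until C (finishes day 13). It runs from day 13 to 13 + 7 = day 20.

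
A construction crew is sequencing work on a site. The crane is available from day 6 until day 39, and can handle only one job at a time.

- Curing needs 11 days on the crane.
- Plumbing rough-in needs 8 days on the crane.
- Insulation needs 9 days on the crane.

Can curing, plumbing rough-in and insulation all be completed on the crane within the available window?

Yes

The crane window is 39 − 6 = 33 days.
Running back to back, the jobs need 11 + 8 + 9 = 28 days on the crane.
Since 28 ≤ 33, they fit within the window.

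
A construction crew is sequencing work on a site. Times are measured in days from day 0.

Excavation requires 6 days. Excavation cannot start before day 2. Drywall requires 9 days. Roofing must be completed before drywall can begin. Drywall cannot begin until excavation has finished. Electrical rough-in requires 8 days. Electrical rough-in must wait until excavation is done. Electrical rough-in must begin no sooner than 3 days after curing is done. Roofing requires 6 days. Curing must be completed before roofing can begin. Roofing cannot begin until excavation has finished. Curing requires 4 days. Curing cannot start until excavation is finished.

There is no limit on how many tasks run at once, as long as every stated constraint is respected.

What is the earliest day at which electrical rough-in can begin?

After its own release at day 2, excavation can start at day 2 and finishes at day 8.
After excavation (finishes day 8), curing can start at day 8 and finishes at day 12.
Electrical rough-in waits on excavation (finishes day 8); curing (finishes day 12, plus 3-day gap → day 15). The latest of these is day 15, which is the earliest electrical rough-in can start.

15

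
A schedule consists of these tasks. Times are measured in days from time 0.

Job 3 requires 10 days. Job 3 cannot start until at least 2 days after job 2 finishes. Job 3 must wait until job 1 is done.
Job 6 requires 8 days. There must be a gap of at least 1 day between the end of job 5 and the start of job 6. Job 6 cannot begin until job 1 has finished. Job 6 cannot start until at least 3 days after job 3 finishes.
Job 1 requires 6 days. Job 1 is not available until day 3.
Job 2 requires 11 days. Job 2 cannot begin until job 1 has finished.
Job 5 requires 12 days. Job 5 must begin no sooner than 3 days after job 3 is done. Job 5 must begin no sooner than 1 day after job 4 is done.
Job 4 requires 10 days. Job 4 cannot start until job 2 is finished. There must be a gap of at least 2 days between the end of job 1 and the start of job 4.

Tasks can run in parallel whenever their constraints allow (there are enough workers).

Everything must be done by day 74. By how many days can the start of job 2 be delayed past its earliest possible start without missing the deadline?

18

Job 1 cannot begin until its own release at day 3. It runs from day 3 to 3 + 6 = day 9.
Job 2 waits on job 1 (finishes day 9), so it starts at day 9 and finishes at 9 + 11 = day 20.

Working backward from the deadline:
Job 6 must finish by day 74; it takes 8 days, so it must start by 74 − 8 = day 66.
Job 5 must finish before job 6 (must start by day 66, minus 1-day gap → day 65). With a 12-day duration, job 5 must start by 65 − 12 = day 53.
Job 3 has several dependents: job 5 (must start by day 53, minus 3-day gap → day 50); job 6 (must start by day 66, minus 3-day gap → day 63). The earliest of those limits is day 50, so job 3 must start by 50 − 10 = day 40.
Job 4 must finish before job 5 (must start by day 53, minus 1-day gap → day 52). With a 10-day duration, job 4 must start by 52 − 10 = day 42.
Job 2 must finish in time for job 3 (must start by day 40, minus 2-day gap → day 38); job 4 (must start by day 42). The tightest is day 38, so job 2 must start by 38 − 11 = day 27.
So job 2 can start as early as day 9 and as late as day 27, giving 27 − 9 = 18 days of slack.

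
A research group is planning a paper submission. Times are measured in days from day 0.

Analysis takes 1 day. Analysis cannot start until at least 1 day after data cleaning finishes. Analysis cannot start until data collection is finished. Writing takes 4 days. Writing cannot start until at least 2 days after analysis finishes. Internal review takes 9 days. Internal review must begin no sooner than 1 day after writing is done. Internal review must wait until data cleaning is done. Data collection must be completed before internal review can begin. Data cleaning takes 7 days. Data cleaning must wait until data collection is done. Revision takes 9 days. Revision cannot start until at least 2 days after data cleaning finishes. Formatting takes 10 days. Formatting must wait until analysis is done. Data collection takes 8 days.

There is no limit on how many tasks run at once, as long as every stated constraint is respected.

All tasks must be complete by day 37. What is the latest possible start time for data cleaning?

12

Internal review must finish by day 37; it takes 9 days, so it must start by 37 − 9 = day 28.
Writing feeds into internal review (must start by day 28, minus 1-day gap → day 27); so writing must finish by day 27 and therefore start by day 23.
Formatting must finish by day 37; it takes 10 days, so it must start by 37 − 10 = day 27.
Analysis has several dependents: writing (must start by day 23, minus 2-day gap → day 21); formatting (must start by day 27). The earliest of those limits is day 21, so analysis must start by 21 − 1 = day 20.
Revision has no dependents, so it just needs to finish by day 37. Starting by 37 − 9 = day 28 achieves that.
Data cleaning feeds analysis (must start by day 20, minus 1-day gap → day 19); internal review (must start by day 28); revision (must start by day 28, minus 2-day gap → day 26). Taking the minimum, data cleaning must finish by day 19 and start by 19 − 7 = day 12.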